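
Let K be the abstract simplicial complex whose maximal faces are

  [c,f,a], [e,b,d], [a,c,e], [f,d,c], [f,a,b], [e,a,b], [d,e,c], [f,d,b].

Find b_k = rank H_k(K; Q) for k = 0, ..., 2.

b_0 = 1, b_1 = 0, b_2 = 1.

Order the vertices as a < b < c < d < e < f. Listing each simplex with vertices in this order, K has dimension 2 with simplices:

  0-simplices (6): a, b, c, d, e, f
  1-simplices (12): ab, ac, ae, af, bd, be, bf, cd, ce, cf, de, df
  2-simplices (8): abe, abf, ace, acf, bde, bdf, cde, cdf

Hence C_0 ≅ Z^6, C_1 ≅ Z^12, C_2 ≅ Z^8.

Boundary ∂_1: C_1 → C_0 is given by ∂[p,q] = [q] − [p].
The 6×12 boundary matrix has rank 5 and Smith normal form diag(1,1,1,1,1).

∂_2: C_2 → C_1 sends each 2-simplex [p,q,r] to [q,r] − [p,r] + [p,q]. For instance
  ∂bde = de − be + bd,
  ∂abe = be − ae + ab.
The resulting 12×8 matrix has rank 7, and its Smith normal form has invariant factors (1,1,1,1,1,1,1).

Reading off H_k = ker ∂_k / im ∂_{k+1}:

  H_0: rank C_0 − rank ∂_1 = 6 − 5 = 1, and the invariant factors of ∂_1 are all 1, so H_0 = Z.
  H_1: rank ker ∂_1 − rank ∂_2 = (12 − 5) − 7 = 0, and the invariant factors of ∂_2 are all 1, so H_1 = 0.
  H_2: rank ker ∂_2 − rank ∂_3 = (8 − 7) − 0 = 1, and there is no ∂_3, so H_2 = Z.

As a check, the Euler characteristic is 6 − 12 + 8 = 2, which agrees with 1 − 0 + 1 = 2.

Hence the Betti numbers are b_0 = 1, b_1 = 0, b_2 = 1.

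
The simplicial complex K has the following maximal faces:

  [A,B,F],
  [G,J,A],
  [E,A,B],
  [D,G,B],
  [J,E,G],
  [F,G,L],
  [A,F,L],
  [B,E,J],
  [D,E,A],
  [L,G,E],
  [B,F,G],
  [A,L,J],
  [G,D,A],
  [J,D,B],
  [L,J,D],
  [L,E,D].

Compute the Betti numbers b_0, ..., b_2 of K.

b_0 = 1, b_1 = 2, b_2 = 1.

We work with the vertex ordering A < B < D < E < F < G < J < L. The simplices of K, each written with vertices in increasing order, are:

  0-simplices (8): A, B, D, E, F, G, J, L
  1-simplices (24): AB, AD, AE, AF, AG, AJ, AL, BD, BE, BF, BG, BJ, DE, DG, DJ, DL, EG, EJ, EL, FG, FL, GJ, GL, JL
  2-simplices (16): ABE, ABF, ADE, ADG, AFL, AGJ, AJL, BDG, BDJ, BEJ, BFG, DEL, DJL, EGJ, EGL, FGL

Hence C_0 ≅ Z^8, C_1 ≅ Z^24, C_2 ≅ Z^16.

∂_1: C_1 → C_0 is given by ∂[p,q] = [q] − [p]. For instance
  ∂AE = E − A.
As a 8×24 matrix over Z this has rank 7, with invariant factors (1,1,1,1,1,1,1).

∂_2: C_2 → C_1 sends each 2-simplex [p,q,r] to [q,r] − [p,r] + [p,q]. For instance
  ∂BFG = FG − BG + BF,
  ∂FGL = GL − FL + FG.
This gives a 24×16 integer matrix of rank 15; reducing to Smith normal form yields diagonal entries (1,1,1,1,1,1,1,1,1,1,1,1,1,1,1).

Now H_k = ker ∂_k / im ∂_{k+1}, so:

  H_0: rank C_0 − rank ∂_1 = 8 − 7 = 1, and the invariant factors of ∂_1 are all 1, so H_0 = Z.
  H_1: rank ker ∂_1 − rank ∂_2 = (24 − 7) − 15 = 2, and the invariant factors of ∂_2 are all 1, so H_1 = Z^2.
  H_2: rank ker ∂_2 − rank ∂_3 = (16 − 15) − 0 = 1, and there is no ∂_3, so H_2 = Z.

(K is a triangulation of the torus T^2.)

Hence the Betti numbers are b_0 = 1, b_1 = 2, b_2 = 1.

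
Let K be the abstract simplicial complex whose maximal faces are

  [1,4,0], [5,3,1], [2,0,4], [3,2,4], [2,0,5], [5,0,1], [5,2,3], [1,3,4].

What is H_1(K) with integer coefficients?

H_1 ≅ 0.

Fix the vertex order 0 < 1 < 2 < 3 < 4 < 5 and write every simplex with vertices in increasing order. Then dim K = 2 and the simplices of K are:

  0-simplices (6): [0], [1], [2], [3], [4], [5]
  1-simplices (12): [0,1], [0,2], [0,4], [0,5], [1,3], [1,4], [1,5], [2,3], [2,4], [2,5], [3,4], [3,5]
  2-simplices (8): [0,1,4], [0,1,5], [0,2,4], [0,2,5], [1,3,4], [1,3,5], [2,3,4], [2,3,5]

giving chain groups C_0 ≅ Z^6, C_1 ≅ Z^12, C_2 ≅ Z^8.

The boundary map ∂_1: C_1 → C_0 sends each edge [p,q] (with p < q) to q − p.
The resulting 6×12 matrix has rank 5, and its Smith normal form has invariant factors (1,1,1,1,1).

Boundary ∂_2: C_2 → C_1 maps a triangle to the signed sum of its edges. For instance
  ∂[0,1,4] = [1,4] − [0,4] + [0,1],
  ∂[1,3,4] = [3,4] − [1,4] + [1,3].
As a 12×8 matrix over Z this has rank 7, with invariant factors (1,1,1,1,1,1,1).

From H_k ≅ ker(∂_k) / im(∂_{k+1}) we obtain:

  H_1: rank ker ∂_1 − rank ∂_2 = (12 − 5) − 7 = 0, and the invariant factors of ∂_2 are all 1, so H_1 = 0.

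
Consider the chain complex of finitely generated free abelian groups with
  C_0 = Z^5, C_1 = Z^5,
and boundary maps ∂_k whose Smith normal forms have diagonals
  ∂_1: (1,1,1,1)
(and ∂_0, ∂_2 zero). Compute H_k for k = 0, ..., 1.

H_0: b_0 = 5 − 0 − 4 = 1; torsion from ∂_1 factors > 1: none. So H_0 = Z.
H_1: b_1 = 5 − 4 − 0 = 1; torsion from ∂_2 factors > 1: none. So H_1 = Z.

H_0 = Z,  H_1 = Z.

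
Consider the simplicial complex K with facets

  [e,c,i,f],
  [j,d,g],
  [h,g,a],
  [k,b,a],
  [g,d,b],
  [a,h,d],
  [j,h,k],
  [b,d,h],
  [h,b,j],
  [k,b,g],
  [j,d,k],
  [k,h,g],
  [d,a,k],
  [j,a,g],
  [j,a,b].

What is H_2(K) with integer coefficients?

H_2 ≅ Z.

Fix the vertex order a < b < c < d < e < f < g < h < i < j < k and write every simplex with vertices in increasing order. Then dim K = 3 and the simplices of K are:

  0-simplices (11): a, b, c, d, e, f, g, h, i, j, k
  1-simplices (27): ab, ad, ag, ah, aj, ak, bd, bg, bh, bj, bk, ce, cf, ci, dg, dh, dj, dk, ef, ei, fi, gh, gj, gk, hj, hk, jk
  2-simplices (18): abj, abk, adh, adk, agh, agj, bdg, bdh, bgk, bhj, cef, cei, cfi, dgj, djk, efi, ghk, hjk
  3-simplices (1): cefi

Hence C_0 ≅ Z^11, C_1 ≅ Z^27, C_2 ≅ Z^18, C_3 ≅ Z^1.

∂_1: C_1 → C_0 is given by ∂[p,q] = [q] − [p]. For instance
  ∂ag = g − a.
The resulting 11×27 matrix has rank 9, and its Smith normal form has invariant factors (1,1,1,1,1,1,1,1,1).

The boundary map ∂_2: C_2 → C_1 acts by ∂[p,q,r] = [q,r] − [p,r] + [p,q]. For instance
  ∂adk = dk − ak + ad,
  ∂cef = ef − cf + ce.
This gives a 27×18 integer matrix of rank 16; reducing to Smith normal form yields diagonal entries (1,1,1,1,1,1,1,1,1,1,1,1,1,1,1,1).

∂_3: C_3 → C_2 sends each 3-simplex σ to the alternating sum Σ_i (−1)^i (σ with its i-th vertex removed). For instance
  ∂cefi = efi − cfi + cei − cef.
As a 18×1 matrix over Z this has rank 1, with invariant factors (1).

Now H_k = ker ∂_k / im ∂_{k+1}, so:

  H_2: rank ker ∂_2 − rank ∂_3 = (18 − 16) − 1 = 1, and the invariant factors of ∂_3 are all 1, so H_2 ≅ Z.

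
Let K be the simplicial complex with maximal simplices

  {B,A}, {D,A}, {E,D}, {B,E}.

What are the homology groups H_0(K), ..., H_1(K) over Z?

Fix the vertex order A < B < D < E and write every simplex with vertices in increasing order. Then dim K = 1 and the simplices of K are:

  0-simplices (4): A, B, D, E
  1-simplices (4): AB, AD, BE, DE

Hence C_0 ≅ Z^4, C_1 ≅ Z^4.

The boundary map ∂_1: C_1 → C_0 sends each edge [p,q] (with p < q) to q − p. For instance
  ∂AB = B − A.
The resulting 4×4 matrix has rank 3, and its Smith normal form has invariant factors (1,1,1).

Now H_k = ker ∂_k / im ∂_{k+1}, so:

  H_0: rank C_0 − rank ∂_1 = 4 − 3 = 1, and the invariant factors of ∂_1 are all 1, so H_0 ≅ Z.
  H_1: rank ker ∂_1 − rank ∂_2 = (4 − 3) − 0 = 1, and there is no ∂_2, so H_1 ≅ Z.

(K is a triangulation of the circle S^1.)

H_0 = Z,  H_1 = Z.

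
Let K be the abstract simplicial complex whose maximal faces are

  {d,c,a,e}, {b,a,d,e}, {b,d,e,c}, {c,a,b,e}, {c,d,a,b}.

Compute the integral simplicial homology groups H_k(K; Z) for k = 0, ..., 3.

K has 5 vertices, 10 edges, 10 triangles, 5 3-simplices.
rank ∂_0 = 0, rank ∂_1 = 4 ⇒ b_0 = 5 − 0 − 4 = 1; all invariant factors of ∂_1 are 1 so no torsion. So H_0 ≅ Z.
rank ∂_1 = 4, rank ∂_2 = 6 ⇒ b_1 = 10 − 4 − 6 = 0; all invariant factors of ∂_2 are 1 so no torsion. So H_1 ≅ 0.
rank ∂_2 = 6, rank ∂_3 = 4 ⇒ b_2 = 10 − 6 − 4 = 0; all invariant factors of ∂_3 are 1 so no torsion. So H_2 ≅ 0.
rank ∂_3 = 4, rank ∂_4 = 0 ⇒ b_3 = 5 − 4 − 0 = 1. So H_3 ≅ Z.

H_0 ≅ Z,  H_1 = 0,  H_2 = 0,  H_3 ≅ Z.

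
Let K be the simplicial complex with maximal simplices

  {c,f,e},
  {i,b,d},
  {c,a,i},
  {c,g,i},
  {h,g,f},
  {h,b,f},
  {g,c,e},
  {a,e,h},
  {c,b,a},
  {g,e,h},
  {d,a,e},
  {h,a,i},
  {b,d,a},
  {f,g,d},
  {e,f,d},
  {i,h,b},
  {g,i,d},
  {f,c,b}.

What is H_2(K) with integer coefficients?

H_2 = 0.

We work with the vertex ordering a < b < c < d < e < f < g < h < i. The simplices of K, each written with vertices in increasing order, are:

  0-simplices (9): a, b, c, d, e, f, g, h, i
  1-simplices (27): ab, ac, ad, ae, ah, ai, bc, bd, bf, bh, bi, ce, cf, cg, ci, de, df, dg, di, ef, eg, eh, fg, fh, gh, gi, hi
  2-simplices (18): abc, abd, aci, ade, aeh, ahi, bcf, bdi, bfh, bhi, cef, ceg, cgi, def, dfg, dgi, egh, fgh

Hence C_0 ≅ Z^9, C_1 ≅ Z^27, C_2 ≅ Z^18.

∂_1: C_1 → C_0 sends each edge [p,q] (with p < q) to q − p.
This gives a 9×27 integer matrix of rank 8; reducing to Smith normal form yields diagonal entries (1,1,1,1,1,1,1,1).

∂_2: C_2 → C_1 maps a triangle to the signed sum of its edges. For instance
  ∂ade = de − ae + ad,
  ∂cef = ef − cf + ce.
As a 27×18 matrix over Z this has rank 18, with invariant factors (1,1,1,1,1,1,1,1,1,1,1,1,1,1,1,1,1,2).

Now H_k = ker ∂_k / im ∂_{k+1}, so:

  H_2: rank ker ∂_2 − rank ∂_3 = (18 − 18) − 0 = 0, and there is no ∂_3, so H_2 = 0.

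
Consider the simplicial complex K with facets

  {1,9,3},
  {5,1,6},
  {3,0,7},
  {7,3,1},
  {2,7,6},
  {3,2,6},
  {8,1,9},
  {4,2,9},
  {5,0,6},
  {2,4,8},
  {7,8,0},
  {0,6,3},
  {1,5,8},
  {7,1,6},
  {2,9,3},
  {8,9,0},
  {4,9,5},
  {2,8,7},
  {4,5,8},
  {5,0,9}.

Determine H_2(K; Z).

H_2 ≅ 0.

Take the total order 0 < 1 < 2 < 3 < 4 < 5 < 6 < 7 < 8 < 9 on the vertex set. Then K (dimension 2) consists of the simplices:

  0-simplices (10): [0], [1], [2], [3], [4], [5], [6], [7], [8], [9]
  1-simplices (30): (30 of them)
  2-simplices (20): (20 of them)

Hence C_0 ≅ Z^10, C_1 ≅ Z^30, C_2 ≅ Z^20.

The boundary map ∂_1: C_1 → C_0 is given by ∂[p,q] = [q] − [p].
The 10×30 boundary matrix has rank 9 and Smith normal form diag(1,1,1,1,1,1,1,1,1).

∂_2: C_2 → C_1 maps a triangle to the signed sum of its edges. For instance
  ∂[0,5,6] = [5,6] − [0,6] + [0,5],
  ∂[2,3,6] = [3,6] − [2,6] + [2,3].
The resulting 30×20 matrix has rank 20, and its Smith normal form has invariant factors (1,1,1,1,1,1,1,1,1,1,1,1,1,1,1,1,1,1,1,2).

From H_k ≅ ker(∂_k) / im(∂_{k+1}) we obtain:

  H_2: rank ker ∂_2 − rank ∂_3 = (20 − 20) − 0 = 0, and there is no ∂_3, so H_2 = 0.

(K is a triangulation of the Klein bottle.)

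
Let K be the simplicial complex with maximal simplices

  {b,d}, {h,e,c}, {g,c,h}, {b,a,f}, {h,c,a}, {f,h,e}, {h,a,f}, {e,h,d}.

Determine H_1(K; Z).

H_1 ≅ Z.

Order the vertices as a < b < c < d < e < f < g < h. Listing each simplex with vertices in this order, K has dimension 2 with simplices:

  0-simplices (8): a, b, c, d, e, f, g, h
  1-simplices (15): ab, ac, af, ah, bd, bf, ce, cg, ch, de, dh, ef, eh, fh, gh
  2-simplices (7): abf, ach, afh, ceh, cgh, deh, efh

so the chain groups are C_0 ≅ Z^8, C_1 ≅ Z^15, C_2 ≅ Z^7.

Boundary ∂_1: C_1 → C_0 maps an edge to its endpoints' difference, ∂[p,q] = q − p.
As a 8×15 matrix over Z this has rank 7, with invariant factors (1,1,1,1,1,1,1).

∂_2: C_2 → C_1 acts by ∂[p,q,r] = [q,r] − [p,r] + [p,q]. For instance
  ∂afh = fh − ah + af,
  ∂ceh = eh − ch + ce.
This gives a 15×7 integer matrix of rank 7; reducing to Smith normal form yields diagonal entries (1,1,1,1,1,1,1).

From H_k ≅ ker(∂_k) / im(∂_{k+1}) we obtain:

  H_1: rank ker ∂_1 − rank ∂_2 = (15 − 7) − 7 = 1, and the invariant factors of ∂_2 are all 1, so H_1 = Z.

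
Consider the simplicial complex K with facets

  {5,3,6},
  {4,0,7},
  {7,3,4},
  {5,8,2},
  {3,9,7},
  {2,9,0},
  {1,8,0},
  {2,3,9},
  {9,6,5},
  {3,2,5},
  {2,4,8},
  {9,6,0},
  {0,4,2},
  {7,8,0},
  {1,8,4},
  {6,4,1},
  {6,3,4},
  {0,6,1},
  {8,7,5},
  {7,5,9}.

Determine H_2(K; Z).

K has 10 vertices, 30 edges, 20 triangles.
rank ∂_2 = 20, rank ∂_3 = 0 ⇒ b_2 = 20 − 20 − 0 = 0. So H_2 = 0.

H_2 ≅ 0.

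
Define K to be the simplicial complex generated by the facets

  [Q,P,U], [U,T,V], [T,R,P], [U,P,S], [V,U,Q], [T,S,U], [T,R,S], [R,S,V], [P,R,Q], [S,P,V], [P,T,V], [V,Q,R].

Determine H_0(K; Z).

Order the vertices as P < Q < R < S < T < U < V. Listing each simplex with vertices in this order, K has dimension 2 with simplices:

  0-simplices (7): P, Q, R, S, T, U, V
  1-simplices (18): PQ, PR, PS, PT, PU, PV, QR, QU, QV, RS, RT, RV, ST, SU, SV, TU, TV, UV
  2-simplices (12): PQR, PQU, PRT, PSU, PSV, PTV, QRV, QUV, RST, RSV, STU, TUV

Hence C_0 ≅ Z^7, C_1 ≅ Z^18, C_2 ≅ Z^12.

The boundary map ∂_1: C_1 → C_0 sends each edge [p,q] (with p < q) to q − p. For instance
  ∂TU = U − T.
The resulting 7×18 matrix has rank 6, and its Smith normal form has invariant factors (1,1,1,1,1,1).

∂_2: C_2 → C_1 maps a triangle to the signed sum of its edges. For instance
  ∂RST = ST − RT + RS,
  ∂PQU = QU − PU + PQ.
The 18×12 boundary matrix has rank 12 and Smith normal form diag(1,1,1,1,1,1,1,1,1,1,1,2).

Computing H_k = (kernel of ∂_k) / (image of ∂_{k+1}):

  H_0: rank C_0 − rank ∂_1 = 7 − 6 = 1, and the invariant factors of ∂_1 are all 1, so H_0 = Z.

H_0 = Z.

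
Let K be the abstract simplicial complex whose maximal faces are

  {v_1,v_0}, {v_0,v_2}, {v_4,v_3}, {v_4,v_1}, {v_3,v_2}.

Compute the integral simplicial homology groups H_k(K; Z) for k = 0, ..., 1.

H_0 = Z,  H_1 = Z.

We work with the vertex ordering v_0 < v_1 < v_2 < v_3 < v_4. The simplices of K, each written with vertices in increasing order, are:

  0-simplices (5): [v_0], [v_1], [v_2], [v_3], [v_4]
  1-simplices (5): [v_0,v_1], [v_0,v_2], [v_1,v_4], [v_2,v_3], [v_3,v_4]

Hence C_0 ≅ Z^5, C_1 ≅ Z^5.

Boundary ∂_1: C_1 → C_0 is given by ∂[p,q] = [q] − [p].
This gives a 5×5 integer matrix of rank 4; reducing to Smith normal form yields diagonal entries (1,1,1,1).

Computing H_k = (kernel of ∂_k) / (image of ∂_{k+1}):

  H_0: rank C_0 − rank ∂_1 = 5 − 4 = 1, and the invariant factors of ∂_1 are all 1, so H_0 ≅ Z.
  H_1: rank ker ∂_1 − rank ∂_2 = (5 − 4) − 0 = 1, and there is no ∂_2, so H_1 ≅ Z.

(K is a triangulation of the circle S^1.)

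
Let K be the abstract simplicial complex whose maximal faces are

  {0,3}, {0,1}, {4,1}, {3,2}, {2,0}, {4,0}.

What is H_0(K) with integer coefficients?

Fix the vertex order 0 < 1 < 2 < 3 < 4 and write every simplex with vertices in increasing order. Then dim K = 1 and the simplices of K are:

  0-simplices (5): [0], [1], [2], [3], [4]
  1-simplices (6): [0,1], [0,2], [0,3], [0,4], [1,4], [2,3]

so the chain groups are C_0 ≅ Z^5, C_1 ≅ Z^6.

Boundary ∂_1: C_1 → C_0 maps an edge to its endpoints' difference, ∂[p,q] = q − p. For instance
  ∂[0,2] = [2] − [0].
The 5×6 boundary matrix has rank 4 and Smith normal form diag(1,1,1,1).

Now H_k = ker ∂_k / im ∂_{k+1}, so:

  H_0: rank C_0 − rank ∂_1 = 5 − 4 = 1, and the invariant factors of ∂_1 are all 1, so H_0 ≅ Z.

H_0 ≅ Z.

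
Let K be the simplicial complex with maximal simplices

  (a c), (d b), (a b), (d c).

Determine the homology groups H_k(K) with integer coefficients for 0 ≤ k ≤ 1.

H_0 = Z,  H_1 = Z.

Fix the vertex order a < b < c < d and write every simplex with vertices in increasing order. Then dim K = 1 and the simplices of K are:

  0-simplices (4): a, b, c, d
  1-simplices (4): ab, ac, bd, cd

Hence C_0 ≅ Z^4, C_1 ≅ Z^4.

∂_1: C_1 → C_0 is given by ∂[p,q] = [q] − [p]. For instance
  ∂bd = d − b.
As a 4×4 matrix over Z this has rank 3, with invariant factors (1,1,1).

Reading off H_k = ker ∂_k / im ∂_{k+1}:

  H_0: rank C_0 − rank ∂_1 = 4 − 3 = 1, and the invariant factors of ∂_1 are all 1, so H_0 ≅ Z.
  H_1: rank ker ∂_1 − rank ∂_2 = (4 − 3) − 0 = 1, and there is no ∂_2, so H_1 ≅ Z.

(K is a triangulation of the circle S^1.)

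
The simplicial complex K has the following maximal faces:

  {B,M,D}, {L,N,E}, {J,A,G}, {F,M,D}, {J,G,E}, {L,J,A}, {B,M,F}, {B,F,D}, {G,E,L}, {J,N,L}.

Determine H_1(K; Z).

H_1 ≅ Z.

Fix the vertex order A < B < D < E < F < G < J < L < M < N and write every simplex with vertices in increasing order. Then dim K = 2 and the simplices of K are:

  0-simplices (10): A, B, D, E, F, G, J, L, M, N
  1-simplices (18): AG, AJ, AL, BD, BF, BM, DF, DM, EG, EJ, EL, EN, FM, GJ, GL, JL, JN, LN
  2-simplices (10): AGJ, AJL, BDF, BDM, BFM, DFM, EGJ, EGL, ELN, JLN

Hence C_0 ≅ Z^10, C_1 ≅ Z^18, C_2 ≅ Z^10.

The boundary map ∂_1: C_1 → C_0 sends each edge [p,q] (with p < q) to q − p.
This gives a 10×18 integer matrix of rank 8; reducing to Smith normal form yields diagonal entries (1,1,1,1,1,1,1,1).

∂_2: C_2 → C_1 maps a triangle to the signed sum of its edges. For instance
  ∂BDM = DM − BM + BD,
  ∂ELN = LN − EN + EL.
The resulting 18×10 matrix has rank 9, and its Smith normal form has invariant factors (1,1,1,1,1,1,1,1,1).

Reading off H_k = ker ∂_k / im ∂_{k+1}:

  H_1: rank ker ∂_1 − rank ∂_2 = (18 − 8) − 9 = 1, and the invariant factors of ∂_2 are all 1, so H_1 ≅ Z.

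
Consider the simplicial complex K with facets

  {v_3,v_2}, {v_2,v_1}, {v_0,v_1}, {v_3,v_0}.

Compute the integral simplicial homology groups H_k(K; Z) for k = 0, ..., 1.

H_0 = Z,  H_1 = Z.

Fix the vertex order v_0 < v_1 < v_2 < v_3 and write every simplex with vertices in increasing order. Then dim K = 1 and the simplices of K are:

  0-simplices (4): [v_0], [v_1], [v_2], [v_3]
  1-simplices (4): [v_0,v_1], [v_0,v_3], [v_1,v_2], [v_2,v_3]

Hence C_0 ≅ Z^4, C_1 ≅ Z^4.

The boundary map ∂_1: C_1 → C_0 is given by ∂[p,q] = [q] − [p].
The 4×4 boundary matrix has rank 3 and Smith normal form diag(1,1,1).

Computing H_k = (kernel of ∂_k) / (image of ∂_{k+1}):

  H_0: rank C_0 − rank ∂_1 = 4 − 3 = 1, and the invariant factors of ∂_1 are all 1, so H_0 = Z.
  H_1: rank ker ∂_1 − rank ∂_2 = (4 − 3) − 0 = 1, and there is no ∂_2, so H_1 = Z.

As a check, the Euler characteristic is 4 − 4 = 0, which agrees with 1 − 1 = 0.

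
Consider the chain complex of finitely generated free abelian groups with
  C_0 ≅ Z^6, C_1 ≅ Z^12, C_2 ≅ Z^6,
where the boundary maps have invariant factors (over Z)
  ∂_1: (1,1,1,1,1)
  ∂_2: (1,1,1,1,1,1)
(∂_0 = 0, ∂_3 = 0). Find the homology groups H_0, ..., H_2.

H_0 = Z,  H_1 = Z,  H_2 = 0.

H_0: b_0 = 6 − 0 − 5 = 1; torsion from ∂_1 factors > 1: none. So H_0 = Z.
H_1: b_1 = 12 − 5 − 6 = 1; torsion from ∂_2 factors > 1: none. So H_1 = Z.
H_2: b_2 = 6 − 6 − 0 = 0; torsion from ∂_3 factors > 1: none. So H_2 = 0.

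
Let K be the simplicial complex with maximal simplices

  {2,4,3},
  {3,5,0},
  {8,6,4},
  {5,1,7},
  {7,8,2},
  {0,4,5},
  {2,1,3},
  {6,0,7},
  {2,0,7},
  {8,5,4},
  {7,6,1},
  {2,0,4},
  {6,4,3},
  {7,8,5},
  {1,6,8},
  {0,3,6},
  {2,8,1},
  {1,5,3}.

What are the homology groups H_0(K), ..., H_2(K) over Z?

H_0 = Z,  H_1 = Z ⊕ Z_2,  H_2 = 0.

K has 9 vertices, 27 edges, 18 triangles.
rank ∂_0 = 0, rank ∂_1 = 8 ⇒ b_0 = 9 − 0 − 8 = 1; all invariant factors of ∂_1 are 1 so no torsion. So H_0 ≅ Z.
rank ∂_1 = 8, rank ∂_2 = 18 ⇒ b_1 = 27 − 8 − 18 = 1; ∂_2 has invariant factor(s) [2] giving torsion. So H_1 ≅ Z ⊕ Z_2.
rank ∂_2 = 18, rank ∂_3 = 0 ⇒ b_2 = 18 − 18 − 0 = 0. So H_2 ≅ 0.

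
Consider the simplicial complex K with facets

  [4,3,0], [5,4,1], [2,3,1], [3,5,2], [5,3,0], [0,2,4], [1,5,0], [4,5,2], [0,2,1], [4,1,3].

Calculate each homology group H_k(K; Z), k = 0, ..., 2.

We work with the vertex ordering 0 < 1 < 2 < 3 < 4 < 5. The simplices of K, each written with vertices in increasing order, are:

  0-simplices (6): [0], [1], [2], [3], [4], [5]
  1-simplices (15): [0,1], [0,2], [0,3], [0,4], [0,5], [1,2], [1,3], [1,4], [1,5], [2,3], [2,4], [2,5], [3,4], [3,5], [4,5]
  2-simplices (10): [0,1,2], [0,1,5], [0,2,4], [0,3,4], [0,3,5], [1,2,3], [1,3,4], [1,4,5], [2,3,5], [2,4,5]

Hence C_0 ≅ Z^6, C_1 ≅ Z^15, C_2 ≅ Z^10.

∂_1: C_1 → C_0 sends each edge [p,q] (with p < q) to q − p.
The 6×15 boundary matrix has rank 5 and Smith normal form diag(1,1,1,1,1).

∂_2: C_2 → C_1 acts by ∂[p,q,r] = [q,r] − [p,r] + [p,q]. For instance
  ∂[1,2,3] = [2,3] − [1,3] + [1,2],
  ∂[2,4,5] = [4,5] − [2,5] + [2,4].
The resulting 15×10 matrix has rank 10, and its Smith normal form has invariant factors (1,1,1,1,1,1,1,1,1,2).

Reading off H_k = ker ∂_k / im ∂_{k+1}:

  H_0: rank C_0 − rank ∂_1 = 6 − 5 = 1, and the invariant factors of ∂_1 are all 1, so H_0 ≅ Z.
  H_1: rank ker ∂_1 − rank ∂_2 = (15 − 5) − 10 = 0, and ∂_2 has invariant factor 2 > 1, so H_1 ≅ Z/2Z.
  H_2: rank ker ∂_2 − rank ∂_3 = (10 − 10) − 0 = 0, and there is no ∂_3, so H_2 ≅ 0.

H_0 = Z,  H_1 = Z/2Z,  H_2 = 0.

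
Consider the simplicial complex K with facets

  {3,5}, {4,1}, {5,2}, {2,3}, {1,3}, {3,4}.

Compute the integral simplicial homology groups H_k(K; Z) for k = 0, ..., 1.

Take the total order 1 < 2 < 3 < 4 < 5 on the vertex set. Then K (dimension 1) consists of the simplices:

  0-simplices (5): [1], [2], [3], [4], [5]
  1-simplices (6): [1,3], [1,4], [2,3], [2,5], [3,4], [3,5]

Hence C_0 ≅ Z^5, C_1 ≅ Z^6.

Boundary ∂_1: C_1 → C_0 maps an edge to its endpoints' difference, ∂[p,q] = q − p.
As a 5×6 matrix over Z this has rank 4, with invariant factors (1,1,1,1).

From H_k ≅ ker(∂_k) / im(∂_{k+1}) we obtain:

  H_0: rank C_0 − rank ∂_1 = 5 − 4 = 1, and the invariant factors of ∂_1 are all 1, so H_0 ≅ Z.
  H_1: rank ker ∂_1 − rank ∂_2 = (6 − 4) − 0 = 2, and there is no ∂_2, so H_1 ≅ Z^2.

(K is a triangulation of a wedge of 2 circles.)

H_0 = Z,  H_1 = Z^2.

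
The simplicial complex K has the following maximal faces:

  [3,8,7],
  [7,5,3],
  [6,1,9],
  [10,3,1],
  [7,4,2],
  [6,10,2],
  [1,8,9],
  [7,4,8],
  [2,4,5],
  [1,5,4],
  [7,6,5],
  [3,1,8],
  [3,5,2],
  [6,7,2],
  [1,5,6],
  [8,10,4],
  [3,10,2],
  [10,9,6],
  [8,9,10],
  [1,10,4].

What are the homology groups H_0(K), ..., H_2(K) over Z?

Fix the vertex order 1 < 2 < 3 < 4 < 5 < 6 < 7 < 8 < 9 < 10 and write every simplex with vertices in increasing order. Then dim K = 2 and the simplices of K are:

  0-simplices (10): [1], [2], [3], [4], [5], [6], [7], [8], [9], [10]
  1-simplices (30): (30 of them)
  2-simplices (20): (20 of them)

so the chain groups are C_0 ≅ Z^10, C_1 ≅ Z^30, C_2 ≅ Z^20.

Boundary ∂_1: C_1 → C_0 sends each edge [p,q] (with p < q) to q − p. For instance
  ∂[2,4] = [4] − [2].
As a 10×30 matrix over Z this has rank 9, with invariant factors (1,1,1,1,1,1,1,1,1).

Boundary ∂_2: C_2 → C_1 acts by ∂[p,q,r] = [q,r] − [p,r] + [p,q]. For instance
  ∂[8,9,10] = [9,10] − [8,10] + [8,9],
  ∂[6,9,10] = [9,10] − [6,10] + [6,9].
The 30×20 boundary matrix has rank 20 and Smith normal form diag(1,1,1,1,1,1,1,1,1,1,1,1,1,1,1,1,1,1,1,2).

Reading off H_k = ker ∂_k / im ∂_{k+1}:

  H_0: rank C_0 − rank ∂_1 = 10 − 9 = 1, and the invariant factors of ∂_1 are all 1, so H_0 = Z.
  H_1: rank ker ∂_1 − rank ∂_2 = (30 − 9) − 20 = 1, and ∂_2 has invariant factor 2 > 1, so H_1 = Z ⊕ Z_2.
  H_2: rank ker ∂_2 − rank ∂_3 = (20 − 20) − 0 = 0, and there is no ∂_3, so H_2 = 0.

H_0 = Z,  H_1 = Z ⊕ Z_2,  H_2 = 0.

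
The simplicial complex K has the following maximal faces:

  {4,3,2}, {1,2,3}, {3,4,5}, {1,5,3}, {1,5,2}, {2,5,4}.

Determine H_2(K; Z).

Order the vertices as 1 < 2 < 3 < 4 < 5. Listing each simplex with vertices in this order, K has dimension 2 with simplices:

  0-simplices (5): [1], [2], [3], [4], [5]
  1-simplices (9): [1,2], [1,3], [1,5], [2,3], [2,4], [2,5], [3,4], [3,5], [4,5]
  2-simplices (6): [1,2,3], [1,2,5], [1,3,5], [2,3,4], [2,4,5], [3,4,5]

giving chain groups C_0 ≅ Z^5, C_1 ≅ Z^9, C_2 ≅ Z^6.

Boundary ∂_1: C_1 → C_0 maps an edge to its endpoints' difference, ∂[p,q] = q − p.
This gives a 5×9 integer matrix of rank 4; reducing to Smith normal form yields diagonal entries (1,1,1,1).

The boundary map ∂_2: C_2 → C_1 sends each 2-simplex [p,q,r] to [q,r] − [p,r] + [p,q]. For instance
  ∂[1,2,3] = [2,3] − [1,3] + [1,2],
  ∂[2,3,4] = [3,4] − [2,4] + [2,3].
The resulting 9×6 matrix has rank 5, and its Smith normal form has invariant factors (1,1,1,1,1).

Now H_k = ker ∂_k / im ∂_{k+1}, so:

  H_2: rank ker ∂_2 − rank ∂_3 = (6 − 5) − 0 = 1, and there is no ∂_3, so H_2 ≅ Z.

H_2 = Z.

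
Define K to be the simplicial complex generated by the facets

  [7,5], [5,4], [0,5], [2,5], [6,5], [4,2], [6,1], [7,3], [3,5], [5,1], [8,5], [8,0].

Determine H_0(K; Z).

H_0 = Z.

Take the total order 0 < 1 < 2 < 3 < 4 < 5 < 6 < 7 < 8 on the vertex set. Then K (dimension 1) consists of the simplices:

  0-simplices (9): [0], [1], [2], [3], [4], [5], [6], [7], [8]
  1-simplices (12): [0,5], [0,8], [1,5], [1,6], [2,4], [2,5], [3,5], [3,7], [4,5], [5,6], [5,7], [5,8]

Hence C_0 ≅ Z^9, C_1 ≅ Z^12.

The boundary map ∂_1: C_1 → C_0 sends each edge [p,q] (with p < q) to q − p.
This gives a 9×12 integer matrix of rank 8; reducing to Smith normal form yields diagonal entries (1,1,1,1,1,1,1,1).

Now H_k = ker ∂_k / im ∂_{k+1}, so:

  H_0: rank C_0 − rank ∂_1 = 9 − 8 = 1, and the invariant factors of ∂_1 are all 1, so H_0 ≅ Z.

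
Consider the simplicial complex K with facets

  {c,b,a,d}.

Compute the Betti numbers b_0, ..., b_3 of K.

Order the vertices as a < b < c < d. Listing each simplex with vertices in this order, K has dimension 3 with simplices:

  0-simplices (4): a, b, c, d
  1-simplices (6): ab, ac, ad, bc, bd, cd
  2-simplices (4): abc, abd, acd, bcd
  3-simplices (1): abcd

so the chain groups are C_0 ≅ Z^4, C_1 ≅ Z^6, C_2 ≅ Z^4, C_3 ≅ Z^1.

Boundary ∂_1: C_1 → C_0 sends each edge [p,q] (with p < q) to q − p. For instance
  ∂ab = b − a.
The resulting 4×6 matrix has rank 3, and its Smith normal form has invariant factors (1,1,1).

∂_2: C_2 → C_1 sends each 2-simplex [p,q,r] to [q,r] − [p,r] + [p,q]. For instance
  ∂acd = cd − ad + ac,
  ∂bcd = cd − bd + bc.
The resulting 6×4 matrix has rank 3, and its Smith normal form has invariant factors (1,1,1).

Boundary ∂_3: C_3 → C_2 sends each 3-simplex σ to the alternating sum Σ_i (−1)^i (σ with its i-th vertex removed). For instance
  ∂abcd = bcd − acd + abd − abc.
The resulting 4×1 matrix has rank 1, and its Smith normal form has invariant factors (1).

From H_k ≅ ker(∂_k) / im(∂_{k+1}) we obtain:

  H_0: rank C_0 − rank ∂_1 = 4 − 3 = 1, and the invariant factors of ∂_1 are all 1, so H_0 = Z.
  H_1: rank ker ∂_1 − rank ∂_2 = (6 − 3) − 3 = 0, and the invariant factors of ∂_2 are all 1, so H_1 = 0.
  H_2: rank ker ∂_2 − rank ∂_3 = (4 − 3) − 1 = 0, and the invariant factors of ∂_3 are all 1, so H_2 = 0.
  H_3: rank ker ∂_3 − rank ∂_4 = (1 − 1) − 0 = 0, and there is no ∂_4, so H_3 = 0.

As a check, the Euler characteristic is 4 − 6 + 4 − 1 = 1, which agrees with 1 − 0 + 0 − 0 = 1.

Hence the Betti numbers are b_0 = 1, b_1 = 0, b_2 = 0, b_3 = 0.

b_0 = 1, b_1 = 0, b_2 = 0, b_3 = 0.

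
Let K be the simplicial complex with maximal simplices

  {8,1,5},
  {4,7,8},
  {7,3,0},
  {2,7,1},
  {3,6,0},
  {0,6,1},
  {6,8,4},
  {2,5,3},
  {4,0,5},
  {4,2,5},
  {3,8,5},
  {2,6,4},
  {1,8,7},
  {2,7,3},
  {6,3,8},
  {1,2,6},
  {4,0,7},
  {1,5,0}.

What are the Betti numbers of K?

Fix the vertex order 0 < 1 < 2 < 3 < 4 < 5 < 6 < 7 < 8 and write every simplex with vertices in increasing order. Then dim K = 2 and the simplices of K are:

  0-simplices (9): [0], [1], [2], [3], [4], [5], [6], [7], [8]
  1-simplices (27): (27 of them)
  2-simplices (18): [0,1,5], [0,1,6], [0,3,6], [0,3,7], [0,4,5], [0,4,7], [1,2,6], [1,2,7], [1,5,8], [1,7,8], [2,3,5], [2,3,7], [2,4,5], [2,4,6], [3,5,8], [3,6,8], [4,6,8], [4,7,8]

so the chain groups are C_0 ≅ Z^9, C_1 ≅ Z^27, C_2 ≅ Z^18.

∂_1: C_1 → C_0 sends each edge [p,q] (with p < q) to q − p. For instance
  ∂[0,1] = [1] − [0].
This gives a 9×27 integer matrix of rank 8; reducing to Smith normal form yields diagonal entries (1,1,1,1,1,1,1,1).

The boundary map ∂_2: C_2 → C_1 acts by ∂[p,q,r] = [q,r] − [p,r] + [p,q]. For instance
  ∂[1,2,6] = [2,6] − [1,6] + [1,2],
  ∂[2,3,7] = [3,7] − [2,7] + [2,3].
The resulting 27×18 matrix has rank 17, and its Smith normal form has invariant factors (1,1,1,1,1,1,1,1,1,1,1,1,1,1,1,1,1).

Now H_k = ker ∂_k / im ∂_{k+1}, so:

  H_0: rank C_0 − rank ∂_1 = 9 − 8 = 1, and the invariant factors of ∂_1 are all 1, so H_0 = Z.
  H_1: rank ker ∂_1 − rank ∂_2 = (27 − 8) − 17 = 2, and the invariant factors of ∂_2 are all 1, so H_1 = Z^2.
  H_2: rank ker ∂_2 − rank ∂_3 = (18 − 17) − 0 = 1, and there is no ∂_3, so H_2 = Z.

As a check, the Euler characteristic is 9 − 27 + 18 = 0, which agrees with 1 − 2 + 1 = 0.
(K is a triangulation of the torus T^2.)

Hence the Betti numbers are b_0 = 1, b_1 = 2, b_2 = 1.

b_0 = 1, b_1 = 2, b_2 = 1.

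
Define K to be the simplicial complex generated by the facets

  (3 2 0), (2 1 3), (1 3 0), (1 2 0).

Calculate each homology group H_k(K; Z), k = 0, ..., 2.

H_0 ≅ Z,  H_1 = 0,  H_2 ≅ Z.

Order the vertices as 0 < 1 < 2 < 3. Listing each simplex with vertices in this order, K has dimension 2 with simplices:

  0-simplices (4): [0], [1], [2], [3]
  1-simplices (6): [0,1], [0,2], [0,3], [1,2], [1,3], [2,3]
  2-simplices (4): [0,1,2], [0,1,3], [0,2,3], [1,2,3]

so the chain groups are C_0 ≅ Z^4, C_1 ≅ Z^6, C_2 ≅ Z^4.

Boundary ∂_1: C_1 → C_0 maps an edge to its endpoints' difference, ∂[p,q] = q − p.
As a 4×6 matrix over Z this has rank 3, with invariant factors (1,1,1).

∂_2: C_2 → C_1 maps a triangle to the signed sum of its edges. For instance
  ∂[0,2,3] = [2,3] − [0,3] + [0,2],
  ∂[0,1,2] = [1,2] − [0,2] + [0,1].
The 6×4 boundary matrix has rank 3 and Smith normal form diag(1,1,1).

Now H_k = ker ∂_k / im ∂_{k+1}, so:

  H_0: rank C_0 − rank ∂_1 = 4 − 3 = 1, and the invariant factors of ∂_1 are all 1, so H_0 ≅ Z.
  H_1: rank ker ∂_1 − rank ∂_2 = (6 − 3) − 3 = 0, and the invariant factors of ∂_2 are all 1, so H_1 ≅ 0.
  H_2: rank ker ∂_2 − rank ∂_3 = (4 − 3) − 0 = 1, and there is no ∂_3, so H_2 ≅ Z.

As a check, the Euler characteristic is 4 − 6 + 4 = 2, which agrees with 1 − 0 + 1 = 2.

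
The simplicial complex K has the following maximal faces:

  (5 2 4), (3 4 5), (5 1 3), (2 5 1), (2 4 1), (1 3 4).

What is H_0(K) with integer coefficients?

Order the vertices as 1 < 2 < 3 < 4 < 5. Listing each simplex with vertices in this order, K has dimension 2 with simplices:

  0-simplices (5): [1], [2], [3], [4], [5]
  1-simplices (9): [1,2], [1,3], [1,4], [1,5], [2,4], [2,5], [3,4], [3,5], [4,5]
  2-simplices (6): [1,2,4], [1,2,5], [1,3,4], [1,3,5], [2,4,5], [3,4,5]

giving chain groups C_0 ≅ Z^5, C_1 ≅ Z^9, C_2 ≅ Z^6.

∂_1: C_1 → C_0 maps an edge to its endpoints' difference, ∂[p,q] = q − p. For instance
  ∂[3,4] = [4] − [3].
As a 5×9 matrix over Z this has rank 4, with invariant factors (1,1,1,1).

∂_2: C_2 → C_1 acts by ∂[p,q,r] = [q,r] − [p,r] + [p,q]. For instance
  ∂[2,4,5] = [4,5] − [2,5] + [2,4],
  ∂[1,3,4] = [3,4] − [1,4] + [1,3].
As a 9×6 matrix over Z this has rank 5, with invariant factors (1,1,1,1,1).

Reading off H_k = ker ∂_k / im ∂_{k+1}:

  H_0: rank C_0 − rank ∂_1 = 5 − 4 = 1, and the invariant factors of ∂_1 are all 1, so H_0 ≅ Z.

(K is a triangulation of the 2-sphere S^2.)

H_0 ≅ Z.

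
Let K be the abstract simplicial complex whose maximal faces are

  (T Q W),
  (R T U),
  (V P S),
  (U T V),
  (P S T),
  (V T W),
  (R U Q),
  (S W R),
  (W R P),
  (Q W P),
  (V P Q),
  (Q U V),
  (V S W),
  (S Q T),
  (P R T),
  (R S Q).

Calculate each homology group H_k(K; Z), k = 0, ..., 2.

Take the total order P < Q < R < S < T < U < V < W on the vertex set. Then K (dimension 2) consists of the simplices:

  0-simplices (8): P, Q, R, S, T, U, V, W
  1-simplices (24): PQ, PR, PS, PT, PV, PW, QR, QS, QT, QU, QV, QW, RS, RT, RU, RW, ST, SV, SW, TU, TV, TW, UV, VW
  2-simplices (16): PQV, PQW, PRT, PRW, PST, PSV, QRS, QRU, QST, QTW, QUV, RSW, RTU, SVW, TUV, TVW

Hence C_0 ≅ Z^8, C_1 ≅ Z^24, C_2 ≅ Z^16.

∂_1: C_1 → C_0 is given by ∂[p,q] = [q] − [p].
As a 8×24 matrix over Z this has rank 7, with invariant factors (1,1,1,1,1,1,1).

Boundary ∂_2: C_2 → C_1 sends each 2-simplex [p,q,r] to [q,r] − [p,r] + [p,q]. For instance
  ∂PRW = RW − PW + PR,
  ∂QRU = RU − QU + QR.
This gives a 24×16 integer matrix of rank 15; reducing to Smith normal form yields diagonal entries (1,1,1,1,1,1,1,1,1,1,1,1,1,1,1).

Now H_k = ker ∂_k / im ∂_{k+1}, so:

  H_0: rank C_0 − rank ∂_1 = 8 − 7 = 1, and the invariant factors of ∂_1 are all 1, so H_0 = Z.
  H_1: rank ker ∂_1 − rank ∂_2 = (24 − 7) − 15 = 2, and the invariant factors of ∂_2 are all 1, so H_1 = Z^2.
  H_2: rank ker ∂_2 − rank ∂_3 = (16 − 15) − 0 = 1, and there is no ∂_3, so H_2 = Z.

H_0 ≅ Z,  H_1 ≅ Z^2,  H_2 ≅ Z.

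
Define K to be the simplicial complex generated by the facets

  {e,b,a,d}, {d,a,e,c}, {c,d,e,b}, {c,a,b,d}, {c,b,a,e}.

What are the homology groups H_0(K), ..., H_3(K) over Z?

K has 5 vertices, 10 edges, 10 triangles, 5 3-simplices.
rank ∂_0 = 0, rank ∂_1 = 4 ⇒ b_0 = 5 − 0 − 4 = 1; all invariant factors of ∂_1 are 1 so no torsion. So H_0 = Z.
rank ∂_1 = 4, rank ∂_2 = 6 ⇒ b_1 = 10 − 4 − 6 = 0; all invariant factors of ∂_2 are 1 so no torsion. So H_1 = 0.
rank ∂_2 = 6, rank ∂_3 = 4 ⇒ b_2 = 10 − 6 − 4 = 0; all invariant factors of ∂_3 are 1 so no torsion. So H_2 = 0.
rank ∂_3 = 4, rank ∂_4 = 0 ⇒ b_3 = 5 − 4 − 0 = 1. So H_3 = Z.

H_0 = Z,  H_1 = 0,  H_2 = 0,  H_3 = Z.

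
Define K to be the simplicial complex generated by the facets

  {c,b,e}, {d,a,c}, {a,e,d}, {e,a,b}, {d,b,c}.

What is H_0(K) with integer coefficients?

Fix the vertex order a < b < c < d < e and write every simplex with vertices in increasing order. Then dim K = 2 and the simplices of K are:

  0-simplices (5): a, b, c, d, e
  1-simplices (10): ab, ac, ad, ae, bc, bd, be, cd, ce, de
  2-simplices (5): abe, acd, ade, bcd, bce

so the chain groups are C_0 ≅ Z^5, C_1 ≅ Z^10, C_2 ≅ Z^5.

Boundary ∂_1: C_1 → C_0 sends each edge [p,q] (with p < q) to q − p. For instance
  ∂ce = e − c.
This gives a 5×10 integer matrix of rank 4; reducing to Smith normal form yields diagonal entries (1,1,1,1).

∂_2: C_2 → C_1 acts by ∂[p,q,r] = [q,r] − [p,r] + [p,q]. For instance
  ∂bce = ce − be + bc,
  ∂acd = cd − ad + ac.
The 10×5 boundary matrix has rank 5 and Smith normal form diag(1,1,1,1,1).

Computing H_k = (kernel of ∂_k) / (image of ∂_{k+1}):

  H_0: rank C_0 − rank ∂_1 = 5 − 4 = 1, and the invariant factors of ∂_1 are all 1, so H_0 ≅ Z.

H_0 = Z.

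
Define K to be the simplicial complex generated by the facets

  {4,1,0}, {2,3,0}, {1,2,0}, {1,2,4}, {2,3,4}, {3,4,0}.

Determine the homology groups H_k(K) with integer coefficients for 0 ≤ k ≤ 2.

H_0 ≅ Z,  H_1 = 0,  H_2 ≅ Z.

We work with the vertex ordering 0 < 1 < 2 < 3 < 4. The simplices of K, each written with vertices in increasing order, are:

  0-simplices (5): [0], [1], [2], [3], [4]
  1-simplices (9): [0,1], [0,2], [0,3], [0,4], [1,2], [1,4], [2,3], [2,4], [3,4]
  2-simplices (6): [0,1,2], [0,1,4], [0,2,3], [0,3,4], [1,2,4], [2,3,4]

giving chain groups C_0 ≅ Z^5, C_1 ≅ Z^9, C_2 ≅ Z^6.

∂_1: C_1 → C_0 is given by ∂[p,q] = [q] − [p]. For instance
  ∂[2,3] = [3] − [2].
The resulting 5×9 matrix has rank 4, and its Smith normal form has invariant factors (1,1,1,1).

The boundary map ∂_2: C_2 → C_1 maps a triangle to the signed sum of its edges. For instance
  ∂[1,2,4] = [2,4] − [1,4] + [1,2],
  ∂[0,1,2] = [1,2] − [0,2] + [0,1].
This gives a 9×6 integer matrix of rank 5; reducing to Smith normal form yields diagonal entries (1,1,1,1,1).

Computing H_k = (kernel of ∂_k) / (image of ∂_{k+1}):

  H_0: rank C_0 − rank ∂_1 = 5 − 4 = 1, and the invariant factors of ∂_1 are all 1, so H_0 = Z.
  H_1: rank ker ∂_1 − rank ∂_2 = (9 − 4) − 5 = 0, and the invariant factors of ∂_2 are all 1, so H_1 = 0.
  H_2: rank ker ∂_2 − rank ∂_3 = (6 − 5) − 0 = 1, and there is no ∂_3, so H_2 = Z.

As a check, the Euler characteristic is 5 − 9 + 6 = 2, which agrees with 1 − 0 + 1 = 2.
(K is a triangulation of the 2-sphere S^2.)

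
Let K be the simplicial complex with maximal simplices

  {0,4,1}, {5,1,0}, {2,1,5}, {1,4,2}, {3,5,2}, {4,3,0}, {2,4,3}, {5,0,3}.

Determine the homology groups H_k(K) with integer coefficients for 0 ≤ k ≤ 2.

We work with the vertex ordering 0 < 1 < 2 < 3 < 4 < 5. The simplices of K, each written with vertices in increasing order, are:

  0-simplices (6): [0], [1], [2], [3], [4], [5]
  1-simplices (12): [0,1], [0,3], [0,4], [0,5], [1,2], [1,4], [1,5], [2,3], [2,4], [2,5], [3,4], [3,5]
  2-simplices (8): [0,1,4], [0,1,5], [0,3,4], [0,3,5], [1,2,4], [1,2,5], [2,3,4], [2,3,5]

Hence C_0 ≅ Z^6, C_1 ≅ Z^12, C_2 ≅ Z^8.

The boundary map ∂_1: C_1 → C_0 sends each edge [p,q] (with p < q) to q − p.
This gives a 6×12 integer matrix of rank 5; reducing to Smith normal form yields diagonal entries (1,1,1,1,1).

Boundary ∂_2: C_2 → C_1 sends each 2-simplex [p,q,r] to [q,r] − [p,r] + [p,q]. For instance
  ∂[0,1,4] = [1,4] − [0,4] + [0,1],
  ∂[2,3,5] = [3,5] − [2,5] + [2,3].
This gives a 12×8 integer matrix of rank 7; reducing to Smith normal form yields diagonal entries (1,1,1,1,1,1,1).

From H_k ≅ ker(∂_k) / im(∂_{k+1}) we obtain:

  H_0: rank C_0 − rank ∂_1 = 6 − 5 = 1, and the invariant factors of ∂_1 are all 1, so H_0 = Z.
  H_1: rank ker ∂_1 − rank ∂_2 = (12 − 5) − 7 = 0, and the invariant factors of ∂_2 are all 1, so H_1 = 0.
  H_2: rank ker ∂_2 − rank ∂_3 = (8 − 7) − 0 = 1, and there is no ∂_3, so H_2 = Z.

(K is a triangulation of the 2-sphere S^2.)

H_0 ≅ Z,  H_1 = 0,  H_2 ≅ Z.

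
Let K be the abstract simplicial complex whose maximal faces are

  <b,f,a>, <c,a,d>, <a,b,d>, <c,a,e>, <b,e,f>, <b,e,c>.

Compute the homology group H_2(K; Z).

We work with the vertex ordering a < b < c < d < e < f. The simplices of K, each written with vertices in increasing order, are:

  0-simplices (6): a, b, c, d, e, f
  1-simplices (12): ab, ac, ad, ae, af, bc, bd, be, bf, cd, ce, ef
  2-simplices (6): abd, abf, acd, ace, bce, bef

Hence C_0 ≅ Z^6, C_1 ≅ Z^12, C_2 ≅ Z^6.

The boundary map ∂_1: C_1 → C_0 is given by ∂[p,q] = [q] − [p]. For instance
  ∂bc = c − b.
As a 6×12 matrix over Z this has rank 5, with invariant factors (1,1,1,1,1).

Boundary ∂_2: C_2 → C_1 acts by ∂[p,q,r] = [q,r] − [p,r] + [p,q]. For instance
  ∂abf = bf − af + ab,
  ∂bce = ce − be + bc.
As a 12×6 matrix over Z this has rank 6, with invariant factors (1,1,1,1,1,1).

Reading off H_k = ker ∂_k / im ∂_{k+1}:

  H_2: rank ker ∂_2 − rank ∂_3 = (6 − 6) − 0 = 0, and there is no ∂_3, so H_2 ≅ 0.

H_2 = 0.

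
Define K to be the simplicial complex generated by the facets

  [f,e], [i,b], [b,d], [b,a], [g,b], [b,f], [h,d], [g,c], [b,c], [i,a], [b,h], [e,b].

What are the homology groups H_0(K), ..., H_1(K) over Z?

H_0 ≅ Z,  H_1 ≅ Z^4.

We work with the vertex ordering a < b < c < d < e < f < g < h < i. The simplices of K, each written with vertices in increasing order, are:

  0-simplices (9): a, b, c, d, e, f, g, h, i
  1-simplices (12): ab, ai, bc, bd, be, bf, bg, bh, bi, cg, dh, ef

giving chain groups C_0 ≅ Z^9, C_1 ≅ Z^12.

Boundary ∂_1: C_1 → C_0 is given by ∂[p,q] = [q] − [p]. For instance
  ∂bi = i − b.
The 9×12 boundary matrix has rank 8 and Smith normal form diag(1,1,1,1,1,1,1,1).

Now H_k = ker ∂_k / im ∂_{k+1}, so:

  H_0: rank C_0 − rank ∂_1 = 9 − 8 = 1, and the invariant factors of ∂_1 are all 1, so H_0 = Z.
  H_1: rank ker ∂_1 − rank ∂_2 = (12 − 8) − 0 = 4, and there is no ∂_2, so H_1 = Z^4.

As a check, the Euler characteristic is 9 − 12 = -3, which agrees with 1 − 4 = -3.
(K is a triangulation of a wedge of 4 circles.)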